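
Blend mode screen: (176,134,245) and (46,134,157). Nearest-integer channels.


Screen: C = 255 - (255-A)×(255-B)/255, rounded to nearest integer
R: 255 - (255-176)×(255-46)/255 = 255 - 16511/255 ≈ 255 - 64.749 = 190.251 → 190
G: 255 - (255-134)×(255-134)/255 = 255 - 14641/255 ≈ 255 - 57.416 = 197.584 → 198
B: 255 - (255-245)×(255-157)/255 = 255 - 980/255 ≈ 255 - 3.843 = 251.157 → 251
= RGB(190, 198, 251)


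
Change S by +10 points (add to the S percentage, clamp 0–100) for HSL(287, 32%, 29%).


Original S = 32%
Adjustment = +10 percentage points
New S = 32 + (10) = 42
Clamp to [0, 100] → 42
= HSL(287°, 42%, 29%)


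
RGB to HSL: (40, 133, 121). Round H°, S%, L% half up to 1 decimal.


Normalize: R'=40/255≈0.1569, G'=133/255≈0.5216, B'=121/255≈0.4745
Max=133/255, Min=40/255, Δ=Max-Min=93/255
L = (Max+Min)/2 = (133+40)/510 = 173/510 = 0.33921… → L = 33.9%
L ≤ 0.5 → S = Δ/(Max+Min) = 93/(133+40) = 93/173 = 0.53757… → S = 53.8%
(the 1/255 factors cancel in S and H, so raw channel differences can be used)
Max is G' → H = 60 × ((B-R)/Δ + 2) = 60 × ((121-40)/93 + 2)
  81/93 + 2 = 0.8709… + 2 = 2.8709…
  H = 60 × 2.8709… = 172.258…° → H = 172.3°
= HSL(172.3°, 53.8%, 33.9%)


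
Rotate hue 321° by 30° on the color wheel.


New hue = (H + rotation) mod 360
New hue = (321 + 30) mod 360
= 351 mod 360
= 351°


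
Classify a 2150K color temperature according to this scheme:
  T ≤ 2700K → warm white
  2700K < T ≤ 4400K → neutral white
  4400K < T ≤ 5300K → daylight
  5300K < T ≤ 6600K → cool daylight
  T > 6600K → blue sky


Temperature: 2150K
2150K ≤ 2700K → warm white
Classification: warm white


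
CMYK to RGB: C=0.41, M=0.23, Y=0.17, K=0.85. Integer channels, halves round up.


R = 255 × (1-C) × (1-K) = 255 × 0.59 × 0.15 = 22.5675 → 23
G = 255 × (1-M) × (1-K) = 255 × 0.77 × 0.15 = 29.4525 → 29
B = 255 × (1-Y) × (1-K) = 255 × 0.83 × 0.15 = 31.7475 → 32
= RGB(23, 29, 32)


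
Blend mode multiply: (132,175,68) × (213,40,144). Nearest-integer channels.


Multiply: C = A×B/255, rounded to nearest integer
R: 132×213/255 = 28116/255 ≈ 110.259 → 110
G: 175×40/255 = 7000/255 ≈ 27.451 → 27
B: 68×144/255 = 9792/255 ≈ 38.400 → 38
= RGB(110, 27, 38)


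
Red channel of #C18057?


Color: #C18057
R = C1 = 193
G = 80 = 128
B = 57 = 87
Red = 193


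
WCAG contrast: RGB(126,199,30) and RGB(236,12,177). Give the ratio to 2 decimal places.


Linearize each sRGB channel c=v/255: c/12.92 if c ≤ 0.04045 else ((c+0.055)/1.055)^2.4
L = 0.2126×R_lin + 0.7152×G_lin + 0.0722×B_lin
Color 1 (126,199,30):
  R=126: 126/255≈0.4941 > 0.04045 → ((0.4941+0.055)/1.055)^2.4 ≈ 0.20864
  G=199: 199/255≈0.7804 > 0.04045 → ((0.7804+0.055)/1.055)^2.4 ≈ 0.57112
  B=30: 30/255≈0.1176 > 0.04045 → ((0.1176+0.055)/1.055)^2.4 ≈ 0.01298
  L1 = 0.2126×0.20864 + 0.7152×0.57112 + 0.0722×0.01298 ≈ 0.45376
Color 2 (236,12,177):
  R=236: 236/255≈0.9255 > 0.04045 → ((0.9255+0.055)/1.055)^2.4 ≈ 0.83880
  G=12: 12/255≈0.0471 > 0.04045 → ((0.0471+0.055)/1.055)^2.4 ≈ 0.00368
  B=177: 177/255≈0.6941 > 0.04045 → ((0.6941+0.055)/1.055)^2.4 ≈ 0.43966
  L2 = 0.2126×0.83880 + 0.7152×0.00368 + 0.0722×0.43966 ≈ 0.21270
Lighter = 0.45376, Darker = 0.21270
Ratio = (L_lighter + 0.05) / (L_darker + 0.05)
Ratio = (0.45376 + 0.05) / (0.21270 + 0.05) = 0.50376 / 0.26270 ≈ 1.9176
Ratio ≈ 1.92:1


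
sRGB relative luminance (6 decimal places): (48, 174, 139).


Linearize each channel (sRGB transfer function): c = v/255; c_lin = c/12.92 if c ≤ 0.04045, else ((c+0.055)/1.055)^2.4
  R: 48/255 ≈ 0.188235 > 0.04045 → ((0.188235+0.055)/1.055)^2.4 ≈ 0.029557
  G: 174/255 ≈ 0.682353 > 0.04045 → ((0.682353+0.055)/1.055)^2.4 ≈ 0.423268
  B: 139/255 ≈ 0.545098 > 0.04045 → ((0.545098+0.055)/1.055)^2.4 ≈ 0.258183
R_lin = 0.029557, G_lin = 0.423268, B_lin = 0.258183
L = 0.2126×R + 0.7152×G + 0.0722×B
L = 0.2126×0.029557 + 0.7152×0.423268 + 0.0722×0.258183
L ≈ 0.327646


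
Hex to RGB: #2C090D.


2C → 44 (R)
09 → 9 (G)
0D → 13 (B)
= RGB(44, 9, 13)


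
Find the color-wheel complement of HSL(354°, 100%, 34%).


Complement = opposite side of color wheel = hue + 180°
H' = (354 + 180) mod 360 = 174°
S and L unchanged.
= HSL(174°, 100%, 34%)


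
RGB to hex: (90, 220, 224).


R = 90 → 5A (hex)
G = 220 → DC (hex)
B = 224 → E0 (hex)
Hex = #5ADCE0


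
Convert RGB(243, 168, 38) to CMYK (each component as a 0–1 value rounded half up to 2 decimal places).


R'=243/255≈0.9529, G'=168/255≈0.6588, B'=38/255≈0.1490
K = 1 - max(R',G',B') = 1 - 243/255 = 12/255 = 0.04705… → 0.05
(1-R'-K)/(1-K) simplifies to (max-R)/max with max = 243:
C = (243-243)/243 = 0/243 = 0 → 0.00
M = (243-168)/243 = 75/243 = 0.30864… → 0.31
Y = (243-38)/243 = 205/243 = 0.84362… → 0.84
= CMYK(0.00, 0.31, 0.84, 0.05)


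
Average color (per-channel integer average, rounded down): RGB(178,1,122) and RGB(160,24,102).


Midpoint: each channel = ⌊(C₁+C₂)/2⌋
R: ⌊(178+160)/2⌋ = 169
G: ⌊(1+24)/2⌋ = 12
B: ⌊(122+102)/2⌋ = 112
= RGB(169, 12, 112)


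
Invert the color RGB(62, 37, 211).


Invert: (255-R, 255-G, 255-B)
R: 255-62 = 193
G: 255-37 = 218
B: 255-211 = 44
= RGB(193, 218, 44)


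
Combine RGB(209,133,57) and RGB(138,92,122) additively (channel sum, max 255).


Additive: each channel = min(255, C₁+C₂)
R: 209+138 = 347 → 255
G: 133+92 = 225 → 225
B: 57+122 = 179 → 179
= RGB(255, 225, 179)


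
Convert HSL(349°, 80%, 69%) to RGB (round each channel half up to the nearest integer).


H=349°, S=0.80, L=0.69
C = (1-|2L-1|)×S = (1-|0.38|)×0.80 = 0.496
H' = H/60 = 349/60 ≈ 5.8167; X = C×(1-|H' mod 2 - 1|) ≈ 0.0909
m = L - C/2 = 0.69 - 0.248 = 0.442
Sector ⌊H'⌋ = 5 → (R',G',B') = (0.496, 0.0, ≈0.0909)
RGB = ((R'+m)×255, (G'+m)×255, (B'+m)×255) = (239.19, 112.71, 135.898)
Round half up → RGB(239, 113, 136)


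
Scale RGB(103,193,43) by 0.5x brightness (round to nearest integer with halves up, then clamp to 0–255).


Multiply each channel by 0.5, round half up, clamp to [0, 255]
R: 103×0.5 = 51.5 → round → 52
G: 193×0.5 = 96.5 → round → 97
B: 43×0.5 = 21.5 → round → 22
= RGB(52, 97, 22)


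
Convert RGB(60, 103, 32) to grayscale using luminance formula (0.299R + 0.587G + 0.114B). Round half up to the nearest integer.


Gray = 0.299×R + 0.587×G + 0.114×B
Gray = 0.299×60 + 0.587×103 + 0.114×32
Gray = 17.940 + 60.461 + 3.648
Gray = 82.049 → round half up → 82
Gray = 82


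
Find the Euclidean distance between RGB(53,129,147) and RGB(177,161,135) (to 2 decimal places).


d = √[(R₁-R₂)² + (G₁-G₂)² + (B₁-B₂)²]
d = √[(53-177)² + (129-161)² + (147-135)²]
d = √[15376 + 1024 + 144]
d = √16544
d ≈ 128.62


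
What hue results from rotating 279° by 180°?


New hue = (H + rotation) mod 360
New hue = (279 + 180) mod 360
= 459 mod 360
= 99°


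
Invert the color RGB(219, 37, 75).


Invert: (255-R, 255-G, 255-B)
R: 255-219 = 36
G: 255-37 = 218
B: 255-75 = 180
= RGB(36, 218, 180)


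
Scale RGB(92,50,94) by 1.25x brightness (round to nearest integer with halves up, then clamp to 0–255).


Multiply each channel by 1.25, round half up, clamp to [0, 255]
R: 92×1.25 = 115
G: 50×1.25 = 62.5 → round → 63
B: 94×1.25 = 117.5 → round → 118
= RGB(115, 63, 118)


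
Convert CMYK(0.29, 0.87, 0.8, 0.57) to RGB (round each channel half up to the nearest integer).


R = 255 × (1-C) × (1-K) = 255 × 0.71 × 0.43 = 77.8515 → 78
G = 255 × (1-M) × (1-K) = 255 × 0.13 × 0.43 = 14.2545 → 14
B = 255 × (1-Y) × (1-K) = 255 × 0.20 × 0.43 = 21.93 → 22
= RGB(78, 14, 22)


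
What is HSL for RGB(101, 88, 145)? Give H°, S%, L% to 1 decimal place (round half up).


Normalize: R'=101/255≈0.3961, G'=88/255≈0.3451, B'=145/255≈0.5686
Max=145/255, Min=88/255, Δ=Max-Min=57/255
L = (Max+Min)/2 = (145+88)/510 = 233/510 = 0.45686… → L = 45.7%
L ≤ 0.5 → S = Δ/(Max+Min) = 57/(145+88) = 57/233 = 0.24463… → S = 24.5%
(the 1/255 factors cancel in S and H, so raw channel differences can be used)
Max is B' → H = 60 × ((R-G)/Δ + 4) = 60 × ((101-88)/57 + 4)
  13/57 + 4 = 0.2280… + 4 = 4.2280…
  H = 60 × 4.2280… = 253.684…° → H = 253.7°
= HSL(253.7°, 24.5%, 45.7%)


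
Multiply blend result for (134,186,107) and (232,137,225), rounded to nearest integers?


Multiply: C = A×B/255, rounded to nearest integer
R: 134×232/255 = 31088/255 ≈ 121.914 → 122
G: 186×137/255 = 25482/255 ≈ 99.929 → 100
B: 107×225/255 = 24075/255 ≈ 94.412 → 94
= RGB(122, 100, 94)


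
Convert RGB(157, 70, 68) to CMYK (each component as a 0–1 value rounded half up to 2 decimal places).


R'=157/255≈0.6157, G'=70/255≈0.2745, B'=68/255≈0.2667
K = 1 - max(R',G',B') = 1 - 157/255 = 98/255 = 0.38431… → 0.38
(1-R'-K)/(1-K) simplifies to (max-R)/max with max = 157:
C = (157-157)/157 = 0/157 = 0 → 0.00
M = (157-70)/157 = 87/157 = 0.55414… → 0.55
Y = (157-68)/157 = 89/157 = 0.56687… → 0.57
= CMYK(0.00, 0.55, 0.57, 0.38)


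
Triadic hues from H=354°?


Triadic: equally spaced at 120° intervals
H1 = 354°
H2 = (354 + 120) mod 360 = 114°
H3 = (354 + 240) mod 360 = 234°
Triadic = 354°, 114°, 234°


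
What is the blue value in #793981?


Color: #793981
R = 79 = 121
G = 39 = 57
B = 81 = 129
Blue = 129


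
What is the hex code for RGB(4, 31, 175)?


R = 4 → 04 (hex)
G = 31 → 1F (hex)
B = 175 → AF (hex)
Hex = #041FAF


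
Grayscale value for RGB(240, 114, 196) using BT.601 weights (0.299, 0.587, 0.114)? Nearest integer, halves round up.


Gray = 0.299×R + 0.587×G + 0.114×B
Gray = 0.299×240 + 0.587×114 + 0.114×196
Gray = 71.760 + 66.918 + 22.344
Gray = 161.022 → round half up → 161
Gray = 161


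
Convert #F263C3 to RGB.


F2 → 242 (R)
63 → 99 (G)
C3 → 195 (B)
= RGB(242, 99, 195)


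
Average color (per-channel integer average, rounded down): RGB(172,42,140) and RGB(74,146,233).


Midpoint: each channel = ⌊(C₁+C₂)/2⌋
R: ⌊(172+74)/2⌋ = 123
G: ⌊(42+146)/2⌋ = 94
B: ⌊(140+233)/2⌋ = 186
= RGB(123, 94, 186)


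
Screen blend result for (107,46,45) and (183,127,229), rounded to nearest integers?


Screen: C = 255 - (255-A)×(255-B)/255, rounded to nearest integer
R: 255 - (255-107)×(255-183)/255 = 255 - 10656/255 ≈ 255 - 41.788 = 213.212 → 213
G: 255 - (255-46)×(255-127)/255 = 255 - 26752/255 ≈ 255 - 104.910 = 150.090 → 150
B: 255 - (255-45)×(255-229)/255 = 255 - 5460/255 ≈ 255 - 21.412 = 233.588 → 234
= RGB(213, 150, 234)


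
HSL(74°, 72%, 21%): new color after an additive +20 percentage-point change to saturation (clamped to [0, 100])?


Original S = 72%
Adjustment = +20 percentage points
New S = 72 + (20) = 92
Clamp to [0, 100] → 92
= HSL(74°, 92%, 21%)


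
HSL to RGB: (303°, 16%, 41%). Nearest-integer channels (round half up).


H=303°, S=0.16, L=0.41
C = (1-|2L-1|)×S = (1-|-0.18|)×0.16 = 0.1312
H' = H/60 = 303/60 ≈ 5.0500; X = C×(1-|H' mod 2 - 1|) = 0.12464
m = L - C/2 = 0.41 - 0.0656 = 0.3444
Sector ⌊H'⌋ = 5 → (R',G',B') = (0.1312, 0.0, 0.12464)
RGB = ((R'+m)×255, (G'+m)×255, (B'+m)×255) = (121.278, 87.822, 119.6052)
Round half up → RGB(121, 88, 120)


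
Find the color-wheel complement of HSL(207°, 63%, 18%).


Complement = opposite side of color wheel = hue + 180°
H' = (207 + 180) mod 360 = 27°
S and L unchanged.
= HSL(27°, 63%, 18%)


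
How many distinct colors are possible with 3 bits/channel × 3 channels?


Total bits = 3 bits/channel × 3 channels = 9 bits
Distinct colors = 2^9
= 512 colors


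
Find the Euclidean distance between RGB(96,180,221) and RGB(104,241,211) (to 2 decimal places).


d = √[(R₁-R₂)² + (G₁-G₂)² + (B₁-B₂)²]
d = √[(96-104)² + (180-241)² + (221-211)²]
d = √[64 + 3721 + 100]
d = √3885
d ≈ 62.33


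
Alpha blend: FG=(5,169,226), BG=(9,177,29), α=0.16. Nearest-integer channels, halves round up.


C = α×F + (1-α)×B, with 1-α = 0.84
R: 0.16×5 + 0.84×9 = 0.80 + 7.56 = 8.36 → 8
G: 0.16×169 + 0.84×177 = 27.04 + 148.68 = 175.72 → 176
B: 0.16×226 + 0.84×29 = 36.16 + 24.36 = 60.52 → 61
= RGB(8, 176, 61)


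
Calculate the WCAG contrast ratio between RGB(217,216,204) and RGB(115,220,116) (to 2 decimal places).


Linearize each sRGB channel c=v/255: c/12.92 if c ≤ 0.04045 else ((c+0.055)/1.055)^2.4
L = 0.2126×R_lin + 0.7152×G_lin + 0.0722×B_lin
Color 1 (217,216,204):
  R=217: 217/255≈0.8510 > 0.04045 → ((0.8510+0.055)/1.055)^2.4 ≈ 0.69387
  G=216: 216/255≈0.8471 > 0.04045 → ((0.8471+0.055)/1.055)^2.4 ≈ 0.68669
  B=204: 204/255≈0.8000 > 0.04045 → ((0.8000+0.055)/1.055)^2.4 ≈ 0.60383
  L1 = 0.2126×0.69387 + 0.7152×0.68669 + 0.0722×0.60383 ≈ 0.68223
Color 2 (115,220,116):
  R=115: 115/255≈0.4510 > 0.04045 → ((0.4510+0.055)/1.055)^2.4 ≈ 0.17144
  G=220: 220/255≈0.8627 > 0.04045 → ((0.8627+0.055)/1.055)^2.4 ≈ 0.71569
  B=116: 116/255≈0.4549 > 0.04045 → ((0.4549+0.055)/1.055)^2.4 ≈ 0.17465
  L2 = 0.2126×0.17144 + 0.7152×0.71569 + 0.0722×0.17465 ≈ 0.56092
Lighter = 0.68223, Darker = 0.56092
Ratio = (L_lighter + 0.05) / (L_darker + 0.05)
Ratio = (0.68223 + 0.05) / (0.56092 + 0.05) = 0.73223 / 0.61092 ≈ 1.1986
Ratio ≈ 1.20:1


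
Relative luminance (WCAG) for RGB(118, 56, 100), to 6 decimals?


Linearize each channel (sRGB transfer function): c = v/255; c_lin = c/12.92 if c ≤ 0.04045, else ((c+0.055)/1.055)^2.4
  R: 118/255 ≈ 0.462745 > 0.04045 → ((0.462745+0.055)/1.055)^2.4 ≈ 0.181164
  G: 56/255 ≈ 0.219608 > 0.04045 → ((0.219608+0.055)/1.055)^2.4 ≈ 0.039546
  B: 100/255 ≈ 0.392157 > 0.04045 → ((0.392157+0.055)/1.055)^2.4 ≈ 0.127438
R_lin = 0.181164, G_lin = 0.039546, B_lin = 0.127438
L = 0.2126×R + 0.7152×G + 0.0722×B
L = 0.2126×0.181164 + 0.7152×0.039546 + 0.0722×0.127438
L ≈ 0.076000


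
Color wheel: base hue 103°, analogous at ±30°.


Base hue: 103°
Left analog: (103 - 30) mod 360 = 73°
Right analog: (103 + 30) mod 360 = 133°
Analogous hues = 73° and 133°


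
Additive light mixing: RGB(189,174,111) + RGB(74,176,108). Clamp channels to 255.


Additive: each channel = min(255, C₁+C₂)
R: 189+74 = 263 → 255
G: 174+176 = 350 → 255
B: 111+108 = 219 → 219
= RGB(255, 255, 219)


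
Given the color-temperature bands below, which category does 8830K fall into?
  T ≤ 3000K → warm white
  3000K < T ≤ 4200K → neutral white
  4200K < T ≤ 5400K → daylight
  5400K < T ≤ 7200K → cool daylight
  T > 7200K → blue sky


Temperature: 8830K
8830K > 7200K → blue sky
Classification: blue sky


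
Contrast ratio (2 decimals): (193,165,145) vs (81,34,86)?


Linearize each sRGB channel c=v/255: c/12.92 if c ≤ 0.04045 else ((c+0.055)/1.055)^2.4
L = 0.2126×R_lin + 0.7152×G_lin + 0.0722×B_lin
Color 1 (193,165,145):
  R=193: 193/255≈0.7569 > 0.04045 → ((0.7569+0.055)/1.055)^2.4 ≈ 0.53328
  G=165: 165/255≈0.6471 > 0.04045 → ((0.6471+0.055)/1.055)^2.4 ≈ 0.37626
  B=145: 145/255≈0.5686 > 0.04045 → ((0.5686+0.055)/1.055)^2.4 ≈ 0.28315
  L1 = 0.2126×0.53328 + 0.7152×0.37626 + 0.0722×0.28315 ≈ 0.40292
Color 2 (81,34,86):
  R=81: 81/255≈0.3176 > 0.04045 → ((0.3176+0.055)/1.055)^2.4 ≈ 0.08228
  G=34: 34/255≈0.1333 > 0.04045 → ((0.1333+0.055)/1.055)^2.4 ≈ 0.01600
  B=86: 86/255≈0.3373 > 0.04045 → ((0.3373+0.055)/1.055)^2.4 ≈ 0.09306
  L2 = 0.2126×0.08228 + 0.7152×0.01600 + 0.0722×0.09306 ≈ 0.03565
Lighter = 0.40292, Darker = 0.03565
Ratio = (L_lighter + 0.05) / (L_darker + 0.05)
Ratio = (0.40292 + 0.05) / (0.03565 + 0.05) = 0.45292 / 0.08565 ≈ 5.2879
Ratio ≈ 5.29:1


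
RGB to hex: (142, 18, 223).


R = 142 → 8E (hex)
G = 18 → 12 (hex)
B = 223 → DF (hex)
Hex = #8E12DF


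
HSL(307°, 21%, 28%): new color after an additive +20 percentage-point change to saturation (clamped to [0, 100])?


Original S = 21%
Adjustment = +20 percentage points
New S = 21 + (20) = 41
Clamp to [0, 100] → 41
= HSL(307°, 41%, 28%)


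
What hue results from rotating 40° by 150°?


New hue = (H + rotation) mod 360
New hue = (40 + 150) mod 360
= 190 mod 360
= 190°


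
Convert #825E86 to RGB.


82 → 130 (R)
5E → 94 (G)
86 → 134 (B)
= RGB(130, 94, 134)


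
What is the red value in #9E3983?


Color: #9E3983
R = 9E = 158
G = 39 = 57
B = 83 = 131
Red = 158


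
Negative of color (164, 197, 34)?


Invert: (255-R, 255-G, 255-B)
R: 255-164 = 91
G: 255-197 = 58
B: 255-34 = 221
= RGB(91, 58, 221)


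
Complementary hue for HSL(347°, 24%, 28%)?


Complement = opposite side of color wheel = hue + 180°
H' = (347 + 180) mod 360 = 167°
S and L unchanged.
= HSL(167°, 24%, 28%)


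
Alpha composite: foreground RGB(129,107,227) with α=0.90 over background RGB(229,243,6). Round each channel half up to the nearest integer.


C = α×F + (1-α)×B, with 1-α = 0.10
R: 0.90×129 + 0.10×229 = 116.10 + 22.90 = 139.00 → 139
G: 0.90×107 + 0.10×243 = 96.30 + 24.30 = 120.60 → 121
B: 0.90×227 + 0.10×6 = 204.30 + 0.60 = 204.90 → 205
= RGB(139, 121, 205)


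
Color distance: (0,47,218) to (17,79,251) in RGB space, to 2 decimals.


d = √[(R₁-R₂)² + (G₁-G₂)² + (B₁-B₂)²]
d = √[(0-17)² + (47-79)² + (218-251)²]
d = √[289 + 1024 + 1089]
d = √2402
d ≈ 49.01


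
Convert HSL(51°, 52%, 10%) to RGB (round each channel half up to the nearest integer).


H=51°, S=0.52, L=0.10
C = (1-|2L-1|)×S = (1-|-0.80|)×0.52 = 0.104
H' = H/60 = 51/60 ≈ 0.8500; X = C×(1-|H' mod 2 - 1|) = 0.0884
m = L - C/2 = 0.10 - 0.052 = 0.048
Sector ⌊H'⌋ = 0 → (R',G',B') = (0.104, 0.0884, 0.0)
RGB = ((R'+m)×255, (G'+m)×255, (B'+m)×255) = (38.76, 34.782, 12.24)
Round half up → RGB(39, 35, 12)


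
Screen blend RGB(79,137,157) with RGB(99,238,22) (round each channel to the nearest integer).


Screen: C = 255 - (255-A)×(255-B)/255, rounded to nearest integer
R: 255 - (255-79)×(255-99)/255 = 255 - 27456/255 ≈ 255 - 107.671 = 147.329 → 147
G: 255 - (255-137)×(255-238)/255 = 255 - 2006/255 ≈ 255 - 7.867 = 247.133 → 247
B: 255 - (255-157)×(255-22)/255 = 255 - 22834/255 ≈ 255 - 89.545 = 165.455 → 165
= RGB(147, 247, 165)


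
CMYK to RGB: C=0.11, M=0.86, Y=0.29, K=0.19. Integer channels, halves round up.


R = 255 × (1-C) × (1-K) = 255 × 0.89 × 0.81 = 183.8295 → 184
G = 255 × (1-M) × (1-K) = 255 × 0.14 × 0.81 = 28.917 → 29
B = 255 × (1-Y) × (1-K) = 255 × 0.71 × 0.81 = 146.6505 → 147
= RGB(184, 29, 147)


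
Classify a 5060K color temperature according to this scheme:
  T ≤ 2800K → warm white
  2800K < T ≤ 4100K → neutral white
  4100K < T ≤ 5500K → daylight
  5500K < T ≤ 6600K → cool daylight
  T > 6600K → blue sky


Temperature: 5060K
4100K < 5060K ≤ 5500K → daylight
Classification: daylight


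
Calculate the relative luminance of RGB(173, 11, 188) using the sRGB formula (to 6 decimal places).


Linearize each channel (sRGB transfer function): c = v/255; c_lin = c/12.92 if c ≤ 0.04045, else ((c+0.055)/1.055)^2.4
  R: 173/255 ≈ 0.678431 > 0.04045 → ((0.678431+0.055)/1.055)^2.4 ≈ 0.417885
  G: 11/255 ≈ 0.043137 > 0.04045 → ((0.043137+0.055)/1.055)^2.4 ≈ 0.003347
  B: 188/255 ≈ 0.737255 > 0.04045 → ((0.737255+0.055)/1.055)^2.4 ≈ 0.502886
R_lin = 0.417885, G_lin = 0.003347, B_lin = 0.502886
L = 0.2126×R + 0.7152×G + 0.0722×B
L = 0.2126×0.417885 + 0.7152×0.003347 + 0.0722×0.502886
L ≈ 0.127544


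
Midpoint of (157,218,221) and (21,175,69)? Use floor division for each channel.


Midpoint: each channel = ⌊(C₁+C₂)/2⌋
R: ⌊(157+21)/2⌋ = 89
G: ⌊(218+175)/2⌋ = 196
B: ⌊(221+69)/2⌋ = 145
= RGB(89, 196, 145)


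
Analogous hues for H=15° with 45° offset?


Base hue: 15°
Left analog: (15 - 45) mod 360 = 330°
Right analog: (15 + 45) mod 360 = 60°
Analogous hues = 330° and 60°


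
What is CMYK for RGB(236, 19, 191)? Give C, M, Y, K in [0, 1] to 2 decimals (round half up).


R'=236/255≈0.9255, G'=19/255≈0.0745, B'=191/255≈0.7490
K = 1 - max(R',G',B') = 1 - 236/255 = 19/255 = 0.07450… → 0.07
(1-R'-K)/(1-K) simplifies to (max-R)/max with max = 236:
C = (236-236)/236 = 0/236 = 0 → 0.00
M = (236-19)/236 = 217/236 = 0.91949… → 0.92
Y = (236-191)/236 = 45/236 = 0.19067… → 0.19
= CMYK(0.00, 0.92, 0.19, 0.07)


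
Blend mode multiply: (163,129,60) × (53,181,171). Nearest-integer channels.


Multiply: C = A×B/255, rounded to nearest integer
R: 163×53/255 = 8639/255 ≈ 33.878 → 34
G: 129×181/255 = 23349/255 ≈ 91.565 → 92
B: 60×171/255 = 10260/255 ≈ 40.235 → 40
= RGB(34, 92, 40)


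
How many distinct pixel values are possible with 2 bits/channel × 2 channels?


Total bits = 2 bits/channel × 2 channels = 4 bits
Distinct pixel values = 2^4
= 16 pixel values


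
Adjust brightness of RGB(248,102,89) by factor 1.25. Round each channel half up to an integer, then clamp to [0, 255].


Multiply each channel by 1.25, round half up, clamp to [0, 255]
R: 248×1.25 = 310 → clamp → 255
G: 102×1.25 = 127.5 → round → 128
B: 89×1.25 = 111.25 → round → 111
= RGB(255, 128, 111)


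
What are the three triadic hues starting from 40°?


Triadic: equally spaced at 120° intervals
H1 = 40°
H2 = (40 + 120) mod 360 = 160°
H3 = (40 + 240) mod 360 = 280°
Triadic = 40°, 160°, 280°


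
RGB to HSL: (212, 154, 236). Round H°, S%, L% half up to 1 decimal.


Normalize: R'=212/255≈0.8314, G'=154/255≈0.6039, B'=236/255≈0.9255
Max=236/255, Min=154/255, Δ=Max-Min=82/255
L = (Max+Min)/2 = (236+154)/510 = 390/510 = 0.76470… → L = 76.5%
L > 0.5 → S = Δ/(2-Max-Min) = 82/(510-236-154) = 82/120 = 0.68333… → S = 68.3%
(the 1/255 factors cancel in S and H, so raw channel differences can be used)
Max is B' → H = 60 × ((R-G)/Δ + 4) = 60 × ((212-154)/82 + 4)
  58/82 + 4 = 0.7073… + 4 = 4.7073…
  H = 60 × 4.7073… = 282.439…° → H = 282.4°
= HSL(282.4°, 68.3%, 76.5%)


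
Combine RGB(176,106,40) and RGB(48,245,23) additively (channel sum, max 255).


Additive: each channel = min(255, C₁+C₂)
R: 176+48 = 224 → 224
G: 106+245 = 351 → 255
B: 40+23 = 63 → 63
= RGB(224, 255, 63)


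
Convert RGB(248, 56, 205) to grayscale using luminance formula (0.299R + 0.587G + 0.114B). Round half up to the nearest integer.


Gray = 0.299×R + 0.587×G + 0.114×B
Gray = 0.299×248 + 0.587×56 + 0.114×205
Gray = 74.152 + 32.872 + 23.370
Gray = 130.394 → round half up → 130
Gray = 130


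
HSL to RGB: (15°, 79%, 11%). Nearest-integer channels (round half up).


H=15°, S=0.79, L=0.11
C = (1-|2L-1|)×S = (1-|-0.78|)×0.79 = 0.1738
H' = H/60 = 15/60 ≈ 0.2500; X = C×(1-|H' mod 2 - 1|) = 0.04345
m = L - C/2 = 0.11 - 0.0869 = 0.0231
Sector ⌊H'⌋ = 0 → (R',G',B') = (0.1738, 0.04345, 0.0)
RGB = ((R'+m)×255, (G'+m)×255, (B'+m)×255) = (50.2095, 16.97025, 5.8905)
Round half up → RGB(50, 17, 6)


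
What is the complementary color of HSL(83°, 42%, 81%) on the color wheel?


Complement = opposite side of color wheel = hue + 180°
H' = (83 + 180) mod 360 = 263°
S and L unchanged.
= HSL(263°, 42%, 81%)


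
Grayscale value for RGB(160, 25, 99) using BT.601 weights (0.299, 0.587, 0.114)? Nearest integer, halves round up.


Gray = 0.299×R + 0.587×G + 0.114×B
Gray = 0.299×160 + 0.587×25 + 0.114×99
Gray = 47.840 + 14.675 + 11.286
Gray = 73.801 → round half up → 74
Gray = 74


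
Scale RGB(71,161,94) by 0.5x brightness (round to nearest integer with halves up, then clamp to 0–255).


Multiply each channel by 0.5, round half up, clamp to [0, 255]
R: 71×0.5 = 35.5 → round → 36
G: 161×0.5 = 80.5 → round → 81
B: 94×0.5 = 47
= RGB(36, 81, 47)


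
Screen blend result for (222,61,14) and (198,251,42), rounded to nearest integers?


Screen: C = 255 - (255-A)×(255-B)/255, rounded to nearest integer
R: 255 - (255-222)×(255-198)/255 = 255 - 1881/255 ≈ 255 - 7.376 = 247.624 → 248
G: 255 - (255-61)×(255-251)/255 = 255 - 776/255 ≈ 255 - 3.043 = 251.957 → 252
B: 255 - (255-14)×(255-42)/255 = 255 - 51333/255 ≈ 255 - 201.306 = 53.694 → 54
= RGB(248, 252, 54)


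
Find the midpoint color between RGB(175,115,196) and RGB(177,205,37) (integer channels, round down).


Midpoint: each channel = ⌊(C₁+C₂)/2⌋
R: ⌊(175+177)/2⌋ = 176
G: ⌊(115+205)/2⌋ = 160
B: ⌊(196+37)/2⌋ = 116
= RGB(176, 160, 116)


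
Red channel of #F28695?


Color: #F28695
R = F2 = 242
G = 86 = 134
B = 95 = 149
Red = 242


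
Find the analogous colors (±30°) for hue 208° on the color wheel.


Base hue: 208°
Left analog: (208 - 30) mod 360 = 178°
Right analog: (208 + 30) mod 360 = 238°
Analogous hues = 178° and 238°


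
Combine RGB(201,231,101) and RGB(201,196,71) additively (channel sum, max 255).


Additive: each channel = min(255, C₁+C₂)
R: 201+201 = 402 → 255
G: 231+196 = 427 → 255
B: 101+71 = 172 → 172
= RGB(255, 255, 172)


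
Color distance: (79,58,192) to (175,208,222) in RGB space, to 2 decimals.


d = √[(R₁-R₂)² + (G₁-G₂)² + (B₁-B₂)²]
d = √[(79-175)² + (58-208)² + (192-222)²]
d = √[9216 + 22500 + 900]
d = √32616
d ≈ 180.60


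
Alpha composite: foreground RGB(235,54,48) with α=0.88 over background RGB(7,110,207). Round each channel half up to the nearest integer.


C = α×F + (1-α)×B, with 1-α = 0.12
R: 0.88×235 + 0.12×7 = 206.80 + 0.84 = 207.64 → 208
G: 0.88×54 + 0.12×110 = 47.52 + 13.20 = 60.72 → 61
B: 0.88×48 + 0.12×207 = 42.24 + 24.84 = 67.08 → 67
= RGB(208, 61, 67)


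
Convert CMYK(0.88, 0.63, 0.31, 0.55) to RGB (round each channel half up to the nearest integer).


R = 255 × (1-C) × (1-K) = 255 × 0.12 × 0.45 = 13.77 → 14
G = 255 × (1-M) × (1-K) = 255 × 0.37 × 0.45 = 42.4575 → 42
B = 255 × (1-Y) × (1-K) = 255 × 0.69 × 0.45 = 79.1775 → 79
= RGB(14, 42, 79)


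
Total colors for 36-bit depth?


Colors = 2^bits = 2^36
= 68,719,476,736 colors


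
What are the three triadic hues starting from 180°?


Triadic: equally spaced at 120° intervals
H1 = 180°
H2 = (180 + 120) mod 360 = 300°
H3 = (180 + 240) mod 360 = 60°
Triadic = 180°, 300°, 60°


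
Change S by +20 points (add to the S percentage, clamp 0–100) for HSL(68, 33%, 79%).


Original S = 33%
Adjustment = +20 percentage points
New S = 33 + (20) = 53
Clamp to [0, 100] → 53
= HSL(68°, 53%, 79%)


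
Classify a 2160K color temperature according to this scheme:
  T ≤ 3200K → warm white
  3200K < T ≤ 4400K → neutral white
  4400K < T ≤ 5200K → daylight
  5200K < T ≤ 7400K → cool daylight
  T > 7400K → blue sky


Temperature: 2160K
2160K ≤ 3200K → warm white
Classification: warm white


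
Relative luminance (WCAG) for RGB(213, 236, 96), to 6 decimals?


Linearize each channel (sRGB transfer function): c = v/255; c_lin = c/12.92 if c ≤ 0.04045, else ((c+0.055)/1.055)^2.4
  R: 213/255 ≈ 0.835294 > 0.04045 → ((0.835294+0.055)/1.055)^2.4 ≈ 0.665387
  G: 236/255 ≈ 0.925490 > 0.04045 → ((0.925490+0.055)/1.055)^2.4 ≈ 0.838799
  B: 96/255 ≈ 0.376471 > 0.04045 → ((0.376471+0.055)/1.055)^2.4 ≈ 0.116971
R_lin = 0.665387, G_lin = 0.838799, B_lin = 0.116971
L = 0.2126×R + 0.7152×G + 0.0722×B
L = 0.2126×0.665387 + 0.7152×0.838799 + 0.0722×0.116971
L ≈ 0.749816


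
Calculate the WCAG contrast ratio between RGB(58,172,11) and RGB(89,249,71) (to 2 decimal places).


Linearize each sRGB channel c=v/255: c/12.92 if c ≤ 0.04045 else ((c+0.055)/1.055)^2.4
L = 0.2126×R_lin + 0.7152×G_lin + 0.0722×B_lin
Color 1 (58,172,11):
  R=58: 58/255≈0.2275 > 0.04045 → ((0.2275+0.055)/1.055)^2.4 ≈ 0.04231
  G=172: 172/255≈0.6745 > 0.04045 → ((0.6745+0.055)/1.055)^2.4 ≈ 0.41254
  B=11: 11/255≈0.0431 > 0.04045 → ((0.0431+0.055)/1.055)^2.4 ≈ 0.00335
  L1 = 0.2126×0.04231 + 0.7152×0.41254 + 0.0722×0.00335 ≈ 0.30429
Color 2 (89,249,71):
  R=89: 89/255≈0.3490 > 0.04045 → ((0.3490+0.055)/1.055)^2.4 ≈ 0.09990
  G=249: 249/255≈0.9765 > 0.04045 → ((0.9765+0.055)/1.055)^2.4 ≈ 0.94731
  B=71: 71/255≈0.2784 > 0.04045 → ((0.2784+0.055)/1.055)^2.4 ≈ 0.06301
  L2 = 0.2126×0.09990 + 0.7152×0.94731 + 0.0722×0.06301 ≈ 0.70330
Lighter = 0.70330, Darker = 0.30429
Ratio = (L_lighter + 0.05) / (L_darker + 0.05)
Ratio = (0.70330 + 0.05) / (0.30429 + 0.05) = 0.75330 / 0.35429 ≈ 2.1262
Ratio ≈ 2.13:1


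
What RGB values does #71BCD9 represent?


71 → 113 (R)
BC → 188 (G)
D9 → 217 (B)
= RGB(113, 188, 217)


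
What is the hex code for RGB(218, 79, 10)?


R = 218 → DA (hex)
G = 79 → 4F (hex)
B = 10 → 0A (hex)
Hex = #DA4F0A


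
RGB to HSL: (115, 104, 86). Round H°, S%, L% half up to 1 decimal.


Normalize: R'=115/255≈0.4510, G'=104/255≈0.4078, B'=86/255≈0.3373
Max=115/255, Min=86/255, Δ=Max-Min=29/255
L = (Max+Min)/2 = (115+86)/510 = 201/510 = 0.39411… → L = 39.4%
L ≤ 0.5 → S = Δ/(Max+Min) = 29/(115+86) = 29/201 = 0.14427… → S = 14.4%
(the 1/255 factors cancel in S and H, so raw channel differences can be used)
Max is R' → H = 60 × (((G-B)/Δ) mod 6) = 60 × (((104-86)/29) mod 6)
  18/29 = 0.6206…
  H = 60 × 0.6206… = 37.241…° → H = 37.2°
= HSL(37.2°, 14.4%, 39.4%)


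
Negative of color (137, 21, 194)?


Invert: (255-R, 255-G, 255-B)
R: 255-137 = 118
G: 255-21 = 234
B: 255-194 = 61
= RGB(118, 234, 61)


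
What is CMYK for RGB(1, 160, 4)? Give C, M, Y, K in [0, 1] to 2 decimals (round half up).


R'=1/255≈0.0039, G'=160/255≈0.6275, B'=4/255≈0.0157
K = 1 - max(R',G',B') = 1 - 160/255 = 95/255 = 0.37254… → 0.37
(1-R'-K)/(1-K) simplifies to (max-R)/max with max = 160:
C = (160-1)/160 = 159/160 = 0.99375 → 0.99
M = (160-160)/160 = 0/160 = 0 → 0.00
Y = (160-4)/160 = 156/160 = 0.975 → 0.98
= CMYK(0.99, 0.00, 0.98, 0.37)


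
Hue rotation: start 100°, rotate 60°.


New hue = (H + rotation) mod 360
New hue = (100 + 60) mod 360
= 160 mod 360
= 160°


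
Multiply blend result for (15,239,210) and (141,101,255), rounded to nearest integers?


Multiply: C = A×B/255, rounded to nearest integer
R: 15×141/255 = 2115/255 ≈ 8.294 → 8
G: 239×101/255 = 24139/255 ≈ 94.663 → 95
B: 210×255/255 = 53550/255 ≈ 210.000 → 210
= RGB(8, 95, 210)


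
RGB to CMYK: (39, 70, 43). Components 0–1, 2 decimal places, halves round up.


R'=39/255≈0.1529, G'=70/255≈0.2745, B'=43/255≈0.1686
K = 1 - max(R',G',B') = 1 - 70/255 = 185/255 = 0.72549… → 0.73
(1-R'-K)/(1-K) simplifies to (max-R)/max with max = 70:
C = (70-39)/70 = 31/70 = 0.44285… → 0.44
M = (70-70)/70 = 0/70 = 0 → 0.00
Y = (70-43)/70 = 27/70 = 0.38571… → 0.39
= CMYK(0.44, 0.00, 0.39, 0.73)


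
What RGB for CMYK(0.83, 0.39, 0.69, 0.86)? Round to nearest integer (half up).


R = 255 × (1-C) × (1-K) = 255 × 0.17 × 0.14 = 6.069 → 6
G = 255 × (1-M) × (1-K) = 255 × 0.61 × 0.14 = 21.777 → 22
B = 255 × (1-Y) × (1-K) = 255 × 0.31 × 0.14 = 11.067 → 11
= RGB(6, 22, 11)


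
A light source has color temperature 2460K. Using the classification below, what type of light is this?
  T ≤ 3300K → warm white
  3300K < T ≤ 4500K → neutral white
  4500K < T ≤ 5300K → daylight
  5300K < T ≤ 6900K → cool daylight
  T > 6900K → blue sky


Temperature: 2460K
2460K ≤ 3300K → warm white
Classification: warm white


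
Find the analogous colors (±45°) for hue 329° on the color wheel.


Base hue: 329°
Left analog: (329 - 45) mod 360 = 284°
Right analog: (329 + 45) mod 360 = 14°
Analogous hues = 284° and 14°


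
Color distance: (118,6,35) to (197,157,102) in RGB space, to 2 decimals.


d = √[(R₁-R₂)² + (G₁-G₂)² + (B₁-B₂)²]
d = √[(118-197)² + (6-157)² + (35-102)²]
d = √[6241 + 22801 + 4489]
d = √33531
d ≈ 183.11


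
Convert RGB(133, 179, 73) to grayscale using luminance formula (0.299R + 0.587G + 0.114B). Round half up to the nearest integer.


Gray = 0.299×R + 0.587×G + 0.114×B
Gray = 0.299×133 + 0.587×179 + 0.114×73
Gray = 39.767 + 105.073 + 8.322
Gray = 153.162 → round half up → 153
Gray = 153


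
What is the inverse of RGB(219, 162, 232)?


Invert: (255-R, 255-G, 255-B)
R: 255-219 = 36
G: 255-162 = 93
B: 255-232 = 23
= RGB(36, 93, 23)


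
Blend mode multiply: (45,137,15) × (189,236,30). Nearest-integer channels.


Multiply: C = A×B/255, rounded to nearest integer
R: 45×189/255 = 8505/255 ≈ 33.353 → 33
G: 137×236/255 = 32332/255 ≈ 126.792 → 127
B: 15×30/255 = 450/255 ≈ 1.765 → 2
= RGB(33, 127, 2)


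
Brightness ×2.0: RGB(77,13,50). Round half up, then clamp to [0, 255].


Multiply each channel by 2.0, round half up, clamp to [0, 255]
R: 77×2.0 = 154
G: 13×2.0 = 26
B: 50×2.0 = 100
= RGB(154, 26, 100)


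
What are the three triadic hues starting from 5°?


Triadic: equally spaced at 120° intervals
H1 = 5°
H2 = (5 + 120) mod 360 = 125°
H3 = (5 + 240) mod 360 = 245°
Triadic = 5°, 125°, 245°


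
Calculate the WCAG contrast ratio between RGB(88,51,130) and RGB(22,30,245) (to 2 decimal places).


Linearize each sRGB channel c=v/255: c/12.92 if c ≤ 0.04045 else ((c+0.055)/1.055)^2.4
L = 0.2126×R_lin + 0.7152×G_lin + 0.0722×B_lin
Color 1 (88,51,130):
  R=88: 88/255≈0.3451 > 0.04045 → ((0.3451+0.055)/1.055)^2.4 ≈ 0.09759
  G=51: 51/255≈0.2000 > 0.04045 → ((0.2000+0.055)/1.055)^2.4 ≈ 0.03310
  B=130: 130/255≈0.5098 > 0.04045 → ((0.5098+0.055)/1.055)^2.4 ≈ 0.22323
  L1 = 0.2126×0.09759 + 0.7152×0.03310 + 0.0722×0.22323 ≈ 0.06054
Color 2 (22,30,245):
  R=22: 22/255≈0.0863 > 0.04045 → ((0.0863+0.055)/1.055)^2.4 ≈ 0.00802
  G=30: 30/255≈0.1176 > 0.04045 → ((0.1176+0.055)/1.055)^2.4 ≈ 0.01298
  B=245: 245/255≈0.9608 > 0.04045 → ((0.9608+0.055)/1.055)^2.4 ≈ 0.91310
  L2 = 0.2126×0.00802 + 0.7152×0.01298 + 0.0722×0.91310 ≈ 0.07692
Lighter = 0.07692, Darker = 0.06054
Ratio = (L_lighter + 0.05) / (L_darker + 0.05)
Ratio = (0.07692 + 0.05) / (0.06054 + 0.05) = 0.12692 / 0.11054 ≈ 1.1481
Ratio ≈ 1.15:1


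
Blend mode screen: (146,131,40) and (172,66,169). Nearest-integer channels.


Screen: C = 255 - (255-A)×(255-B)/255, rounded to nearest integer
R: 255 - (255-146)×(255-172)/255 = 255 - 9047/255 ≈ 255 - 35.478 = 219.522 → 220
G: 255 - (255-131)×(255-66)/255 = 255 - 23436/255 ≈ 255 - 91.906 = 163.094 → 163
B: 255 - (255-40)×(255-169)/255 = 255 - 18490/255 ≈ 255 - 72.510 = 182.490 → 182
= RGB(220, 163, 182)


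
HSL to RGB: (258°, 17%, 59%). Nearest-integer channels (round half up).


H=258°, S=0.17, L=0.59
C = (1-|2L-1|)×S = (1-|0.18|)×0.17 = 0.1394
H' = H/60 = 258/60 ≈ 4.3000; X = C×(1-|H' mod 2 - 1|) = 0.04182
m = L - C/2 = 0.59 - 0.0697 = 0.5203
Sector ⌊H'⌋ = 4 → (R',G',B') = (0.04182, 0.0, 0.1394)
RGB = ((R'+m)×255, (G'+m)×255, (B'+m)×255) = (143.3406, 132.6765, 168.2235)
Round half up → RGB(143, 133, 168)


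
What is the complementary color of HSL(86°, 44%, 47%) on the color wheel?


Complement = opposite side of color wheel = hue + 180°
H' = (86 + 180) mod 360 = 266°
S and L unchanged.
= HSL(266°, 44%, 47%)


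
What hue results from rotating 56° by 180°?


New hue = (H + rotation) mod 360
New hue = (56 + 180) mod 360
= 236 mod 360
= 236°


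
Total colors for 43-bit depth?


Colors = 2^bits = 2^43
= 8,796,093,022,208 colors


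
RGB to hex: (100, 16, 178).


R = 100 → 64 (hex)
G = 16 → 10 (hex)
B = 178 → B2 (hex)
Hex = #6410B2


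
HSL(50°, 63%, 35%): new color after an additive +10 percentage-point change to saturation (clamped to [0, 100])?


Original S = 63%
Adjustment = +10 percentage points
New S = 63 + (10) = 73
Clamp to [0, 100] → 73
= HSL(50°, 73%, 35%)


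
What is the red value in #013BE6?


Color: #013BE6
R = 01 = 1
G = 3B = 59
B = E6 = 230
Red = 1


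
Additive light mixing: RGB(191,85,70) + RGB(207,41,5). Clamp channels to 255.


Additive: each channel = min(255, C₁+C₂)
R: 191+207 = 398 → 255
G: 85+41 = 126 → 126
B: 70+5 = 75 → 75
= RGB(255, 126, 75)


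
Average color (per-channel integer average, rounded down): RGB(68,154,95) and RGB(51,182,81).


Midpoint: each channel = ⌊(C₁+C₂)/2⌋
R: ⌊(68+51)/2⌋ = 59
G: ⌊(154+182)/2⌋ = 168
B: ⌊(95+81)/2⌋ = 88
= RGB(59, 168, 88)


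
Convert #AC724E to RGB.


AC → 172 (R)
72 → 114 (G)
4E → 78 (B)
= RGB(172, 114, 78)


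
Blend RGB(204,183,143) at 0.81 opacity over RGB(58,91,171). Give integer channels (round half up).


C = α×F + (1-α)×B, with 1-α = 0.19
R: 0.81×204 + 0.19×58 = 165.24 + 11.02 = 176.26 → 176
G: 0.81×183 + 0.19×91 = 148.23 + 17.29 = 165.52 → 166
B: 0.81×143 + 0.19×171 = 115.83 + 32.49 = 148.32 → 148
= RGB(176, 166, 148)


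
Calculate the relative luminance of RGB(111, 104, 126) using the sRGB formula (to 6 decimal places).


Linearize each channel (sRGB transfer function): c = v/255; c_lin = c/12.92 if c ≤ 0.04045, else ((c+0.055)/1.055)^2.4
  R: 111/255 ≈ 0.435294 > 0.04045 → ((0.435294+0.055)/1.055)^2.4 ≈ 0.158961
  G: 104/255 ≈ 0.407843 > 0.04045 → ((0.407843+0.055)/1.055)^2.4 ≈ 0.138432
  B: 126/255 ≈ 0.494118 > 0.04045 → ((0.494118+0.055)/1.055)^2.4 ≈ 0.208637
R_lin = 0.158961, G_lin = 0.138432, B_lin = 0.208637
L = 0.2126×R + 0.7152×G + 0.0722×B
L = 0.2126×0.158961 + 0.7152×0.138432 + 0.0722×0.208637
L ≈ 0.147865


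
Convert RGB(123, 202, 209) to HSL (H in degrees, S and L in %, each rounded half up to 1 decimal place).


Normalize: R'=123/255≈0.4824, G'=202/255≈0.7922, B'=209/255≈0.8196
Max=209/255, Min=123/255, Δ=Max-Min=86/255
L = (Max+Min)/2 = (209+123)/510 = 332/510 = 0.65098… → L = 65.1%
L > 0.5 → S = Δ/(2-Max-Min) = 86/(510-209-123) = 86/178 = 0.48314… → S = 48.3%
(the 1/255 factors cancel in S and H, so raw channel differences can be used)
Max is B' → H = 60 × ((R-G)/Δ + 4) = 60 × ((123-202)/86 + 4)
  -79/86 + 4 = -0.9186… + 4 = 3.0813…
  H = 60 × 3.0813… = 184.883…° → H = 184.9°
= HSL(184.9°, 48.3%, 65.1%)


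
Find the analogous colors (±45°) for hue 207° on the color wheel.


Base hue: 207°
Left analog: (207 - 45) mod 360 = 162°
Right analog: (207 + 45) mod 360 = 252°
Analogous hues = 162° and 252°


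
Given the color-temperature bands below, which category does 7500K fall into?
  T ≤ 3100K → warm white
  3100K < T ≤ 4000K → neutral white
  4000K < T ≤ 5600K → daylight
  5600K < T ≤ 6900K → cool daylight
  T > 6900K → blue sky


Temperature: 7500K
7500K > 6900K → blue sky
Classification: blue sky


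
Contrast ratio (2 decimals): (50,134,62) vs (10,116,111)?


Linearize each sRGB channel c=v/255: c/12.92 if c ≤ 0.04045 else ((c+0.055)/1.055)^2.4
L = 0.2126×R_lin + 0.7152×G_lin + 0.0722×B_lin
Color 1 (50,134,62):
  R=50: 50/255≈0.1961 > 0.04045 → ((0.1961+0.055)/1.055)^2.4 ≈ 0.03190
  G=134: 134/255≈0.5255 > 0.04045 → ((0.5255+0.055)/1.055)^2.4 ≈ 0.23840
  B=62: 62/255≈0.2431 > 0.04045 → ((0.2431+0.055)/1.055)^2.4 ≈ 0.04817
  L1 = 0.2126×0.03190 + 0.7152×0.23840 + 0.0722×0.04817 ≈ 0.18076
Color 2 (10,116,111):
  R=10: 10/255≈0.0392 ≤ 0.04045 → 0.0392/12.92 ≈ 0.00304
  G=116: 116/255≈0.4549 > 0.04045 → ((0.4549+0.055)/1.055)^2.4 ≈ 0.17465
  B=111: 111/255≈0.4353 > 0.04045 → ((0.4353+0.055)/1.055)^2.4 ≈ 0.15896
  L2 = 0.2126×0.00304 + 0.7152×0.17465 + 0.0722×0.15896 ≈ 0.13703
Lighter = 0.18076, Darker = 0.13703
Ratio = (L_lighter + 0.05) / (L_darker + 0.05)
Ratio = (0.18076 + 0.05) / (0.13703 + 0.05) = 0.23076 / 0.18703 ≈ 1.2338
Ratio ≈ 1.23:1


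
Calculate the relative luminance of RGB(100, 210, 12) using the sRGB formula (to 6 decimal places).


Linearize each channel (sRGB transfer function): c = v/255; c_lin = c/12.92 if c ≤ 0.04045, else ((c+0.055)/1.055)^2.4
  R: 100/255 ≈ 0.392157 > 0.04045 → ((0.392157+0.055)/1.055)^2.4 ≈ 0.127438
  G: 210/255 ≈ 0.823529 > 0.04045 → ((0.823529+0.055)/1.055)^2.4 ≈ 0.644480
  B: 12/255 ≈ 0.047059 > 0.04045 → ((0.047059+0.055)/1.055)^2.4 ≈ 0.003677
R_lin = 0.127438, G_lin = 0.644480, B_lin = 0.003677
L = 0.2126×R + 0.7152×G + 0.0722×B
L = 0.2126×0.127438 + 0.7152×0.644480 + 0.0722×0.003677
L ≈ 0.488291
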